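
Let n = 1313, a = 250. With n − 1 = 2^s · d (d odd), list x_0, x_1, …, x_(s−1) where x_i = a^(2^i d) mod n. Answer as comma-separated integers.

217, 1134, 529, 172, 698

n − 1 = 1312 = 2^5 · 41, so s = 5 and d = 41.
x_0 = 250^41 mod 1313 = 217.
x_1 = 217^2 mod 1313 = 1134.
x_2 = 1134^2 mod 1313 = 529.
x_3 = 529^2 mod 1313 = 172.
x_4 = 172^2 mod 1313 = 698.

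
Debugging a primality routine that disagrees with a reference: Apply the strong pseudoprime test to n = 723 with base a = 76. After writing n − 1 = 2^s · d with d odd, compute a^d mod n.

406

n − 1 = 722 = 2^1 · 361, so s = 1 and d = 361.
76^361 mod 723 = 406.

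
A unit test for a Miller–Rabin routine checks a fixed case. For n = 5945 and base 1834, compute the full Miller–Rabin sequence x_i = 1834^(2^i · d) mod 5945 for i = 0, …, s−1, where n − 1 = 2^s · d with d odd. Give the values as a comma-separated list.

4734, 4051, 2401

n − 1 = 5944 = 2^3 · 743, so s = 3 and d = 743.
x_0 = 1834^743 mod 5945 = 4734.
x_1 = 4734^2 mod 5945 = 4051.
x_2 = 4051^2 mod 5945 = 2401.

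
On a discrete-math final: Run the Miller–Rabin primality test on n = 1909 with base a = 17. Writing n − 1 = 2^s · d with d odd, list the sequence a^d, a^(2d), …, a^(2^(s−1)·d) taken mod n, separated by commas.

590, 662

n − 1 = 1908 = 2^2 · 477, so s = 2 and d = 477.
x_0 = 17^477 mod 1909 = 590.
x_1 = 590^2 mod 1909 = 662.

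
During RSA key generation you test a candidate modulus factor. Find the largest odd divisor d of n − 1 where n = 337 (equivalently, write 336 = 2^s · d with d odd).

Halving: 336 → 168 → 84 → 42 → 21; 21 is odd.
So 336 = 2^4 · 21.

21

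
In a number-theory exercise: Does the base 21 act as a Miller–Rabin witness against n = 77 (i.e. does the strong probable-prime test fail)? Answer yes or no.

yes

n − 1 = 76 = 2^2 · 19, so s = 2 and d = 19.
Repeated squaring mod 77: 21^1 ≡ 21, 21^2 ≡ 56, 21^4 ≡ 56, 21^8 ≡ 56, 21^16 ≡ 56.
19 = 16 + 2 + 1, so 21^19 ≡ 56·56·21 ≡ 21 (mod 77).
x_0 = 21^19 mod 77 = 21.
x_0 is neither 1 nor 76, so continue squaring.
x_1 = 21^2 mod 77 = 56.
Reached i = s−1 = 1 without hitting −1: 21 is a Miller–Rabin witness and 77 is composite.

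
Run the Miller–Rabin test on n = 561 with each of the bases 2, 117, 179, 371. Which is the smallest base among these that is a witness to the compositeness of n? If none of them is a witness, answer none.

2

n − 1 = 560 = 2^4 · 35, so s = 4 and d = 35.
Base 2: x_0 = 2^35 mod 561 = 263. x_0 is neither 1 nor 560, so continue squaring. x_1 = 263^2 mod 561 = 166. x_2 = 166^2 mod 561 = 67. x_3 = 67^2 mod 561 = 1. x_3 = 1 but x_2 ≠ ±1, a nontrivial square root of 1 — 2 is a witness and 561 is composite.
Base 117: x_0 = 117^35 mod 561 = 417. x_0 is neither 1 nor 560, so continue squaring. x_1 = 417^2 mod 561 = 540. x_2 = 540^2 mod 561 = 441. x_3 = 441^2 mod 561 = 375. Reached i = s−1 = 3 without hitting −1: 117 is a Miller–Rabin witness and 561 is composite.
Base 179: x_0 = 179^35 mod 561 = 287. x_0 is neither 1 nor 560, so continue squaring. x_1 = 287^2 mod 561 = 463. x_2 = 463^2 mod 561 = 67. x_3 = 67^2 mod 561 = 1. x_3 = 1 but x_2 ≠ ±1, a nontrivial square root of 1 — 179 is a witness and 561 is composite.
Base 371: x_0 = 371^35 mod 561 = 296. x_0 is neither 1 nor 560, so continue squaring. x_1 = 296^2 mod 561 = 100. x_2 = 100^2 mod 561 = 463. x_3 = 463^2 mod 561 = 67. Reached i = s−1 = 3 without hitting −1: 371 is a Miller–Rabin witness and 561 is composite.
The smallest witness among the given bases is 2.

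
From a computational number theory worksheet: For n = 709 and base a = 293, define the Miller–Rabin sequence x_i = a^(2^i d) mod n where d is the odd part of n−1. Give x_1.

n − 1 = 708 = 2^2 · 177, so s = 2 and d = 177.
x_0 = 293^177 mod 709 = 1.
x_1 = 1^2 mod 709 = 1.

1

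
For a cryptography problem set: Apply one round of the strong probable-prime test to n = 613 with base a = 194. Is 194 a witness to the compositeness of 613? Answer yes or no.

n − 1 = 612 = 2^2 · 153, so s = 2 and d = 153.
Repeated squaring mod 613: 194^1 ≡ 194, 194^2 ≡ 243, 194^4 ≡ 201, 194^8 ≡ 556, 194^16 ≡ 184, 194^32 ≡ 141, 194^64 ≡ 265, 194^128 ≡ 343.
153 = 128 + 16 + 8 + 1, so 194^153 ≡ 343·184·556·194 ≡ 35 (mod 613).
x_0 = 194^153 mod 613 = 35.
x_0 is neither 1 nor 612, so continue squaring.
x_1 = 35^2 mod 613 = 612.
x_1 ≡ −1, so 194 is not a witness.

no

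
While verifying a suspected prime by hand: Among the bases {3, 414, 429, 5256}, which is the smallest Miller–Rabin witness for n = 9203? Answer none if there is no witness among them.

n − 1 = 9202 = 2^1 · 4601, so s = 1 and d = 4601.
Base 3: x_0 = 3^4601 mod 9203 = 1. x_0 = 1, so 3 is not a witness.
Base 414: x_0 = 414^4601 mod 9203 = 1. x_0 = 1, so 414 is not a witness.
Base 429: x_0 = 429^4601 mod 9203 = 1. x_0 = 1, so 429 is not a witness.
Base 5256: x_0 = 5256^4601 mod 9203 = 1. x_0 = 1, so 5256 is not a witness.
No listed base is a witness for 9203.

none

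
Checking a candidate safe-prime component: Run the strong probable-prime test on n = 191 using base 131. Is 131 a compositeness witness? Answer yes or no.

no

n − 1 = 190 = 2^1 · 95, so s = 1 and d = 95.
x_0 = 131^95 mod 191 = 190.
x_0 = 190 ≡ −1, so 131 is not a witness.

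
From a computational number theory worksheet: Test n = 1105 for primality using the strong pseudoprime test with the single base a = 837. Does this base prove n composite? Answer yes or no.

no

n − 1 = 1104 = 2^4 · 69, so s = 4 and d = 69.
x_0 = 837^69 mod 1105 = 837.
x_0 is neither 1 nor 1104, so continue squaring.
x_1 = 837^2 mod 1105 = 1104.
x_1 ≡ −1, so 837 is not a witness.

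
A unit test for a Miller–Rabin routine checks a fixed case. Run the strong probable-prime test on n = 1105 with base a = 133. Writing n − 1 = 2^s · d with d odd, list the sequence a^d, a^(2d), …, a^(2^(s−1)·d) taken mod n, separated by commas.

573, 144, 846, 781

n − 1 = 1104 = 2^4 · 69, so s = 4 and d = 69.
x_0 = 133^69 mod 1105 = 573.
x_1 = 573^2 mod 1105 = 144.
x_2 = 144^2 mod 1105 = 846.
x_3 = 846^2 mod 1105 = 781.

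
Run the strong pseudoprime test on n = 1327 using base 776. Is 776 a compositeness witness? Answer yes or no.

no

n − 1 = 1326 = 2^1 · 663, so s = 1 and d = 663.
x_0 = 776^663 mod 1327 = 1.
x_0 = 1, so 776 is not a witness.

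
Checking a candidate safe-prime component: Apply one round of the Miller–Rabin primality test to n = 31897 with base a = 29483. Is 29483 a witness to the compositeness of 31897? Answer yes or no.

yes

n − 1 = 31896 = 2^3 · 3987, so s = 3 and d = 3987.
x_0 = 29483^3987 mod 31897 = 20107.
x_0 is neither 1 nor 31896, so continue squaring.
x_1 = 20107^2 mod 31897 = 28871.
x_2 = 28871^2 mod 31897 = 2237.
Reached i = s−1 = 2 without hitting −1: 29483 is a Miller–Rabin witness and 31897 is composite.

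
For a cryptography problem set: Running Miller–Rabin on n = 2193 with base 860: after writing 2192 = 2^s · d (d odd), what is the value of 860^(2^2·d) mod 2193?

n − 1 = 2192 = 2^4 · 137, so s = 4 and d = 137.
x_0 = 860^137 mod 2193 = 602.
x_1 = 602^2 mod 2193 = 559.
x_2 = 559^2 mod 2193 = 1075.

1075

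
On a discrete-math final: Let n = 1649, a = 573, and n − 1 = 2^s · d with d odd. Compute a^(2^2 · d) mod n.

1517

n − 1 = 1648 = 2^4 · 103, so s = 4 and d = 103.
By repeated squaring, 573^103 ≡ 1265 (mod 1649).
x_0 = 1265.
x_1 = 1265^2 mod 1649 = 695.
x_2 = 695^2 mod 1649 = 1517.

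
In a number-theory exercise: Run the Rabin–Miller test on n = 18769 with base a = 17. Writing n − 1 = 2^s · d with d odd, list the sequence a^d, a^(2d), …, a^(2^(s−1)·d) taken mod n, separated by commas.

1133, 7397, 3974, 7947

n − 1 = 18768 = 2^4 · 1173, so s = 4 and d = 1173.
x_0 = 17^1173 mod 18769 = 1133.
x_1 = 1133^2 mod 18769 = 7397.
x_2 = 7397^2 mod 18769 = 3974.
x_3 = 3974^2 mod 18769 = 7947.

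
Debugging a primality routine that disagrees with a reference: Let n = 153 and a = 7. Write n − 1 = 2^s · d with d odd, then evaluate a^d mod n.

88

n − 1 = 152 = 2^3 · 19, so s = 3 and d = 19.
Repeated squaring mod 153: 7^1 ≡ 7, 7^2 ≡ 49, 7^4 ≡ 106, 7^8 ≡ 67, 7^16 ≡ 52.
19 = 16 + 2 + 1, so 7^19 ≡ 52·49·7 ≡ 88 (mod 153).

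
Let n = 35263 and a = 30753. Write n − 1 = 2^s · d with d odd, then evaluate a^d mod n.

n − 1 = 35262 = 2^1 · 17631, so s = 1 and d = 17631.
Repeated squaring mod 35263: 30753^1 ≡ 30753, 30753^2 ≡ 28612, 30753^4 ≡ 15999, 30753^8 ≡ 29147, 30753^16 ≡ 26676, 30753^32 ≡ 1636, 30753^64 ≡ 31771, 30753^128 ≡ 28329, 30753^256 ≡ 16887, 30753^512 ≡ 34151, 30753^1024 ≡ 2339, 30753^2048 ≡ 5156, 30753^4096 ≡ 31297, 30753^8192 ≡ 1858, 30753^16384 ≡ 31653.
17631 = 16384 + 1024 + 128 + 64 + 16 + 8 + 4 + 2 + 1, so 30753^17631 ≡ 31653·2339·28329·31771·26676·29147·15999·28612·30753 ≡ 18592 (mod 35263).

18592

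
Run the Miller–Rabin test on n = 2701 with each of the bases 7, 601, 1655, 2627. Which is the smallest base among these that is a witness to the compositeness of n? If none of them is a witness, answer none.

7

n − 1 = 2700 = 2^2 · 675, so s = 2 and d = 675.
Base 7: x_0 = 7^675 mod 2701 = 1000. x_0 is neither 1 nor 2700, so continue squaring. x_1 = 1000^2 mod 2701 = 630. Reached i = s−1 = 1 without hitting −1: 7 is a Miller–Rabin witness and 2701 is composite.
Base 601: x_0 = 601^675 mod 2701 = 1555. x_0 is neither 1 nor 2700, so continue squaring. x_1 = 1555^2 mod 2701 = 630. Reached i = s−1 = 1 without hitting −1: 601 is a Miller–Rabin witness and 2701 is composite.
Base 1655: x_0 = 1655^675 mod 2701 = 776. x_0 is neither 1 nor 2700, so continue squaring. x_1 = 776^2 mod 2701 = 2554. Reached i = s−1 = 1 without hitting −1: 1655 is a Miller–Rabin witness and 2701 is composite.
Base 2627: x_0 = 2627^675 mod 2701 = 2627. x_0 is neither 1 nor 2700, so continue squaring. x_1 = 2627^2 mod 2701 = 74. Reached i = s−1 = 1 without hitting −1: 2627 is a Miller–Rabin witness and 2701 is composite.
The smallest witness among the given bases is 7.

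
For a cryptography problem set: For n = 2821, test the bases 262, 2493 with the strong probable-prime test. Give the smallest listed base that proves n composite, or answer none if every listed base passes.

262

n − 1 = 2820 = 2^2 · 705, so s = 2 and d = 705.
Base 262: x_0 = 262^705 mod 2821 = 993. x_0 is neither 1 nor 2820, so continue squaring. x_1 = 993^2 mod 2821 = 1520. Reached i = s−1 = 1 without hitting −1: 262 is a Miller–Rabin witness and 2821 is composite.
Base 2493: x_0 = 2493^705 mod 2821 = 1611. x_0 is neither 1 nor 2820, so continue squaring. x_1 = 1611^2 mod 2821 = 1. x_1 = 1 but x_0 ≠ ±1, a nontrivial square root of 1 — 2493 is a witness and 2821 is composite.
The smallest witness among the given bases is 262.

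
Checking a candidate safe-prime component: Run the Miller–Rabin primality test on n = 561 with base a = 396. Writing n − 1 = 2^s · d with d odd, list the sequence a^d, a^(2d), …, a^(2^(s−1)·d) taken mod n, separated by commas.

n − 1 = 560 = 2^4 · 35, so s = 4 and d = 35.
x_0 = 396^35 mod 561 = 363.
x_1 = 363^2 mod 561 = 495.
x_2 = 495^2 mod 561 = 429.
x_3 = 429^2 mod 561 = 33.

363, 495, 429, 33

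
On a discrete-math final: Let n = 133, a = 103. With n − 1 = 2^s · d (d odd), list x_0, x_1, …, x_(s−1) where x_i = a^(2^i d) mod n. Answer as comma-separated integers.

n − 1 = 132 = 2^2 · 33, so s = 2 and d = 33.
x_0 = 103^33 mod 133 = 132.
x_1 = 132^2 mod 133 = 1.

132, 1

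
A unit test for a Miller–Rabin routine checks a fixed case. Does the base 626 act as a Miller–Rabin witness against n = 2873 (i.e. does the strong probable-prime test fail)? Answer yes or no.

n − 1 = 2872 = 2^3 · 359, so s = 3 and d = 359.
Repeated squaring mod 2873: 626^1 ≡ 626, 626^2 ≡ 1148, 626^4 ≡ 2070, 626^8 ≡ 1257, 626^16 ≡ 2772, 626^32 ≡ 1582, 626^64 ≡ 341, 626^128 ≡ 1361, 626^256 ≡ 2109.
359 = 256 + 64 + 32 + 4 + 2 + 1, so 626^359 ≡ 2109·341·1582·2070·1148·626 ≡ 397 (mod 2873).
x_0 = 626^359 mod 2873 = 397.
x_0 is neither 1 nor 2872, so continue squaring.
x_1 = 397^2 mod 2873 = 2467.
x_2 = 2467^2 mod 2873 = 1075.
Reached i = s−1 = 2 without hitting −1: 626 is a Miller–Rabin witness and 2873 is composite.

yes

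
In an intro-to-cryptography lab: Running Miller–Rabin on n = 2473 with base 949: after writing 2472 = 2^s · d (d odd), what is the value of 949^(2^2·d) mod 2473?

n − 1 = 2472 = 2^3 · 309, so s = 3 and d = 309.
Repeated squaring mod 2473: 949^1 ≡ 949, 949^2 ≡ 429, 949^4 ≡ 1039, 949^8 ≡ 1293, 949^16 ≡ 101, 949^32 ≡ 309, 949^64 ≡ 1507, 949^128 ≡ 835, 949^256 ≡ 2312.
309 = 256 + 32 + 16 + 4 + 1, so 949^309 ≡ 2312·309·101·1039·949 ≡ 1 (mod 2473).
x_0 = 1.
x_1 = 1^2 mod 2473 = 1.
x_2 = 1^2 mod 2473 = 1.

1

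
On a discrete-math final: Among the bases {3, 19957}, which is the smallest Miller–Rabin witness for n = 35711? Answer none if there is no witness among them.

n − 1 = 35710 = 2^1 · 17855, so s = 1 and d = 17855.
Base 3: x_0 = 3^17855 mod 35711 = 21498. x_0 ∉ {1, 35710} and s = 1, so 3 is a Miller–Rabin witness and 35711 is composite.
Base 19957: x_0 = 19957^17855 mod 35711 = 31610. x_0 ∉ {1, 35710} and s = 1, so 19957 is a Miller–Rabin witness and 35711 is composite.
The smallest witness among the given bases is 3.

3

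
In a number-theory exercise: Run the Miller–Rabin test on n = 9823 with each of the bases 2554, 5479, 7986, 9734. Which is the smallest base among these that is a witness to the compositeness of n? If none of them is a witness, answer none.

2554

n − 1 = 9822 = 2^1 · 4911, so s = 1 and d = 4911.
Base 2554: x_0 = 2554^4911 mod 9823 = 5832. x_0 ∉ {1, 9822} and s = 1, so 2554 is a Miller–Rabin witness and 9823 is composite.
Base 5479: x_0 = 5479^4911 mod 9823 = 6898. x_0 ∉ {1, 9822} and s = 1, so 5479 is a Miller–Rabin witness and 9823 is composite.
Base 7986: x_0 = 7986^4911 mod 9823 = 5027. x_0 ∉ {1, 9822} and s = 1, so 7986 is a Miller–Rabin witness and 9823 is composite.
Base 9734: x_0 = 9734^4911 mod 9823 = 8865. x_0 ∉ {1, 9822} and s = 1, so 9734 is a Miller–Rabin witness and 9823 is composite.
The smallest witness among the given bases is 2554.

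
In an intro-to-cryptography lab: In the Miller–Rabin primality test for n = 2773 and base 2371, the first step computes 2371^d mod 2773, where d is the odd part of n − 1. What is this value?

n − 1 = 2772 = 2^2 · 693, so s = 2 and d = 693.
Repeated squaring mod 2773: 2371^1 ≡ 2371, 2371^2 ≡ 770, 2371^4 ≡ 2251, 2371^8 ≡ 730, 2371^16 ≡ 484, 2371^32 ≡ 1324, 2371^64 ≡ 440, 2371^128 ≡ 2263, 2371^256 ≡ 2211, 2371^512 ≡ 2495.
693 = 512 + 128 + 32 + 16 + 4 + 1, so 2371^693 ≡ 2495·2263·1324·484·2251·2371 ≡ 801 (mod 2773).

801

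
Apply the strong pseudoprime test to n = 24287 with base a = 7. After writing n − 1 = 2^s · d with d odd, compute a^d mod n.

15069

n − 1 = 24286 = 2^1 · 12143, so s = 1 and d = 12143.
Repeated squaring mod 24287: 7^1 ≡ 7, 7^2 ≡ 49, 7^4 ≡ 2401, 7^8 ≡ 8782, 7^16 ≡ 12299, 7^32 ≡ 5965, 7^64 ≡ 770, 7^128 ≡ 10012, 7^256 ≡ 7695, 7^512 ≡ 1319, 7^1024 ≡ 15384, 7^2048 ≡ 14928, 7^4096 ≡ 11959, 7^8192 ≡ 15825.
12143 = 8192 + 2048 + 1024 + 512 + 256 + 64 + 32 + 8 + 4 + 2 + 1, so 7^12143 ≡ 15825·14928·15384·1319·7695·770·5965·8782·2401·49·7 ≡ 15069 (mod 24287).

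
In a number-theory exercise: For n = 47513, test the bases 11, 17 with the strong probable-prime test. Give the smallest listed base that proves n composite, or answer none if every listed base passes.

none

n − 1 = 47512 = 2^3 · 5939, so s = 3 and d = 5939.
Base 11: x_0 = 11^5939 mod 47513 = 1271. x_0 is neither 1 nor 47512, so continue squaring. x_1 = 1271^2 mod 47513 = 47512. x_1 ≡ −1, so 11 is not a witness.
Base 17: x_0 = 17^5939 mod 47513 = 47512. x_0 = 47512 ≡ −1, so 17 is not a witness.
No listed base is a witness for 47513.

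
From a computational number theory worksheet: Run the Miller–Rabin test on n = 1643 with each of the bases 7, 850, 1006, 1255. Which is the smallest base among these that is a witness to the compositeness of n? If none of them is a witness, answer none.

n − 1 = 1642 = 2^1 · 821, so s = 1 and d = 821.
Base 7: x_0 = 7^821 mod 1643 = 640. x_0 ∉ {1, 1642} and s = 1, so 7 is a Miller–Rabin witness and 1643 is composite.
Base 850: x_0 = 850^821 mod 1643 = 251. x_0 ∉ {1, 1642} and s = 1, so 850 is a Miller–Rabin witness and 1643 is composite.
Base 1006: x_0 = 1006^821 mod 1643 = 1218. x_0 ∉ {1, 1642} and s = 1, so 1006 is a Miller–Rabin witness and 1643 is composite.
Base 1255: x_0 = 1255^821 mod 1643 = 77. x_0 ∉ {1, 1642} and s = 1, so 1255 is a Miller–Rabin witness and 1643 is composite.
The smallest witness among the given bases is 7.

7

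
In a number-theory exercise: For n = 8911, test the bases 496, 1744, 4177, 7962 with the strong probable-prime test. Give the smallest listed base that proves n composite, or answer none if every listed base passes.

1744

n − 1 = 8910 = 2^1 · 4455, so s = 1 and d = 4455.
Base 496: x_0 = 496^4455 mod 8911 = 8910. x_0 = 8910 ≡ −1, so 496 is not a witness.
Base 1744: x_0 = 1744^4455 mod 8911 = 6364. x_0 ∉ {1, 8910} and s = 1, so 1744 is a Miller–Rabin witness and 8911 is composite.
Base 4177: x_0 = 4177^4455 mod 8911 = 2547. x_0 ∉ {1, 8910} and s = 1, so 4177 is a Miller–Rabin witness and 8911 is composite.
Base 7962: x_0 = 7962^4455 mod 8911 = 2547. x_0 ∉ {1, 8910} and s = 1, so 7962 is a Miller–Rabin witness and 8911 is composite.
The smallest witness among the given bases is 1744.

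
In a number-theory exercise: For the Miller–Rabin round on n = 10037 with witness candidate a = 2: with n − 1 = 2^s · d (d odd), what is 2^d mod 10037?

n − 1 = 10036 = 2^2 · 2509, so s = 2 and d = 2509.
2^2509 mod 10037 = 6766.

6766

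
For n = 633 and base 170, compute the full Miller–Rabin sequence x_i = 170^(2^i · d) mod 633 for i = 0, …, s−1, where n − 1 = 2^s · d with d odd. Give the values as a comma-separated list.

n − 1 = 632 = 2^3 · 79, so s = 3 and d = 79.
x_0 = 170^79 mod 633 = 500.
x_1 = 500^2 mod 633 = 598.
x_2 = 598^2 mod 633 = 592.

500, 598, 592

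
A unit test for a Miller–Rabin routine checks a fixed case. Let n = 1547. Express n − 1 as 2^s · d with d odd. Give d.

773

Halving: 1546 → 773; 773 is odd.
So 1546 = 2^1 · 773.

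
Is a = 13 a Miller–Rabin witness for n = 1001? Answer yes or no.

yes

n − 1 = 1000 = 2^3 · 125, so s = 3 and d = 125.
x_0 = 13^125 mod 1001 = 923.
x_0 is neither 1 nor 1000, so continue squaring.
x_1 = 923^2 mod 1001 = 78.
x_2 = 78^2 mod 1001 = 78.
Reached i = s−1 = 2 without hitting −1: 13 is a Miller–Rabin witness and 1001 is composite.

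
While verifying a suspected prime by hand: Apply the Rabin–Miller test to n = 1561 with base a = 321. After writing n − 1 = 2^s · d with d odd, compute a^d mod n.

1175

n − 1 = 1560 = 2^3 · 195, so s = 3 and d = 195.
321^195 mod 1561 = 1175.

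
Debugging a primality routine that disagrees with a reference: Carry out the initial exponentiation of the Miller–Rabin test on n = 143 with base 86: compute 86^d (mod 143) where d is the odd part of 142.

n − 1 = 142 = 2^1 · 71, so s = 1 and d = 71.
86^71 mod 143 = 31.

31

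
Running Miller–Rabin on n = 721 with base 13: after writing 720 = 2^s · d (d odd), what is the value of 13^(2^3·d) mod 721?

652

n − 1 = 720 = 2^4 · 45, so s = 4 and d = 45.
By repeated squaring, 13^45 ≡ 524 (mod 721).
x_0 = 524.
x_1 = 524^2 mod 721 = 596.
x_2 = 596^2 mod 721 = 484.
x_3 = 484^2 mod 721 = 652.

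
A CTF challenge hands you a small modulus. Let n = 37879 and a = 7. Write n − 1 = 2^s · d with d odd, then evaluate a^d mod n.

37878

n − 1 = 37878 = 2^1 · 18939, so s = 1 and d = 18939.
7^18939 mod 37879 = 37878.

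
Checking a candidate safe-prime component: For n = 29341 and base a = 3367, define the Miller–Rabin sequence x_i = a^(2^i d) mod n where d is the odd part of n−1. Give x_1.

12506

n − 1 = 29340 = 2^2 · 7335, so s = 2 and d = 7335.
x_0 = 3367^7335 mod 29341 = 12506.
x_1 = 12506^2 mod 29341 = 12506.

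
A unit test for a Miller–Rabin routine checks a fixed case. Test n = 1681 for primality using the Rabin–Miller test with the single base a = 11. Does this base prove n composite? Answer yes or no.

yes

n − 1 = 1680 = 2^4 · 105, so s = 4 and d = 105.
x_0 = 11^105 mod 1681 = 1391.
x_0 is neither 1 nor 1680, so continue squaring.
x_1 = 1391^2 mod 1681 = 50.
x_2 = 50^2 mod 1681 = 819.
x_3 = 819^2 mod 1681 = 42.
Reached i = s−1 = 3 without hitting −1: 11 is a Miller–Rabin witness and 1681 is composite.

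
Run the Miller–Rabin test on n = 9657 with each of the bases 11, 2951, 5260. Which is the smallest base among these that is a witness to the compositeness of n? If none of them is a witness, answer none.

11

n − 1 = 9656 = 2^3 · 1207, so s = 3 and d = 1207.
Base 11: x_0 = 11^1207 mod 9657 = 9335. x_0 is neither 1 nor 9656, so continue squaring. x_1 = 9335^2 mod 9657 = 7114. x_2 = 7114^2 mod 9657 = 6316. Reached i = s−1 = 2 without hitting −1: 11 is a Miller–Rabin witness and 9657 is composite.
Base 2951: x_0 = 2951^1207 mod 9657 = 4616. x_0 is neither 1 nor 9656, so continue squaring. x_1 = 4616^2 mod 9657 = 4114. x_2 = 4114^2 mod 9657 = 5932. Reached i = s−1 = 2 without hitting −1: 2951 is a Miller–Rabin witness and 9657 is composite.
Base 5260: x_0 = 5260^1207 mod 9657 = 3361. x_0 is neither 1 nor 9656, so continue squaring. x_1 = 3361^2 mod 9657 = 7288. x_2 = 7288^2 mod 9657 = 1444. Reached i = s−1 = 2 without hitting −1: 5260 is a Miller–Rabin witness and 9657 is composite.
The smallest witness among the given bases is 11.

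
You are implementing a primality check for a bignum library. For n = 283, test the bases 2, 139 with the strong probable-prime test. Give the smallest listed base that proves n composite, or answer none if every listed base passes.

n − 1 = 282 = 2^1 · 141, so s = 1 and d = 141.
Base 2: x_0 = 2^141 mod 283 = 282. x_0 = 282 ≡ −1, so 2 is not a witness.
Base 139: x_0 = 139^141 mod 283 = 282. x_0 = 282 ≡ −1, so 139 is not a witness.
No listed base is a witness for 283.

none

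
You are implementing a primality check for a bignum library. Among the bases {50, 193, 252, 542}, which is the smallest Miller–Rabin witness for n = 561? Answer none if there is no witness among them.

n − 1 = 560 = 2^4 · 35, so s = 4 and d = 35.
Base 50: x_0 = 50^35 mod 561 = 560. x_0 = 560 ≡ −1, so 50 is not a witness.
Base 193: x_0 = 193^35 mod 561 = 505. x_0 is neither 1 nor 560, so continue squaring. x_1 = 505^2 mod 561 = 331. x_2 = 331^2 mod 561 = 166. x_3 = 166^2 mod 561 = 67. Reached i = s−1 = 3 without hitting −1: 193 is a Miller–Rabin witness and 561 is composite.
Base 252: x_0 = 252^35 mod 561 = 483. x_0 is neither 1 nor 560, so continue squaring. x_1 = 483^2 mod 561 = 474. x_2 = 474^2 mod 561 = 276. x_3 = 276^2 mod 561 = 441. Reached i = s−1 = 3 without hitting −1: 252 is a Miller–Rabin witness and 561 is composite.
Base 542: x_0 = 542^35 mod 561 = 485. x_0 is neither 1 nor 560, so continue squaring. x_1 = 485^2 mod 561 = 166. x_2 = 166^2 mod 561 = 67. x_3 = 67^2 mod 561 = 1. x_3 = 1 but x_2 ≠ ±1, a nontrivial square root of 1 — 542 is a witness and 561 is composite.
The smallest witness among the given bases is 193.

193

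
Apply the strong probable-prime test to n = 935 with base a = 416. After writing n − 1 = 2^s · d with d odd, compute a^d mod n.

n − 1 = 934 = 2^1 · 467, so s = 1 and d = 467.
416^467 mod 935 = 631.

631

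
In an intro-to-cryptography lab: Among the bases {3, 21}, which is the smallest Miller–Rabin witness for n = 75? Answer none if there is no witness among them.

n − 1 = 74 = 2^1 · 37, so s = 1 and d = 37.
Base 3: x_0 = 3^37 mod 75 = 63. x_0 ∉ {1, 74} and s = 1, so 3 is a Miller–Rabin witness and 75 is composite.
Base 21: x_0 = 21^37 mod 75 = 66. x_0 ∉ {1, 74} and s = 1, so 21 is a Miller–Rabin witness and 75 is composite.
The smallest witness among the given bases is 3.

3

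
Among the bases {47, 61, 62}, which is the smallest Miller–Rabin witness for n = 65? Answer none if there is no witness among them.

n − 1 = 64 = 2^6 · 1, so s = 6 and d = 1.
Base 47: x_0 = 47^1 mod 65 = 47. x_0 is neither 1 nor 64, so continue squaring. x_1 = 47^2 mod 65 = 64. x_1 ≡ −1, so 47 is not a witness.
Base 61: x_0 = 61^1 mod 65 = 61. x_0 is neither 1 nor 64, so continue squaring. x_1 = 61^2 mod 65 = 16. x_2 = 16^2 mod 65 = 61. x_3 = 61^2 mod 65 = 16. x_4 = 16^2 mod 65 = 61. x_5 = 61^2 mod 65 = 16. Reached i = s−1 = 5 without hitting −1: 61 is a Miller–Rabin witness and 65 is composite.
Base 62: x_0 = 62^1 mod 65 = 62. x_0 is neither 1 nor 64, so continue squaring. x_1 = 62^2 mod 65 = 9. x_2 = 9^2 mod 65 = 16. x_3 = 16^2 mod 65 = 61. x_4 = 61^2 mod 65 = 16. x_5 = 16^2 mod 65 = 61. Reached i = s−1 = 5 without hitting −1: 62 is a Miller–Rabin witness and 65 is composite.
The smallest witness among the given bases is 61.

61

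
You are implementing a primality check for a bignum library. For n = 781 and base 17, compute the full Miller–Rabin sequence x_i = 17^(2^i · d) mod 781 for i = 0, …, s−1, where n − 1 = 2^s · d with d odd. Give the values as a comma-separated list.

n − 1 = 780 = 2^2 · 195, so s = 2 and d = 195.
x_0 = 17^195 mod 781 = 780.
x_1 = 780^2 mod 781 = 1.

780, 1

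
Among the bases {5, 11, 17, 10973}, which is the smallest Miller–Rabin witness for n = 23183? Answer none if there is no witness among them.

5

n − 1 = 23182 = 2^1 · 11591, so s = 1 and d = 11591.
Base 5: x_0 = 5^11591 mod 23183 = 22713. x_0 ∉ {1, 23182} and s = 1, so 5 is a Miller–Rabin witness and 23183 is composite.
Base 11: x_0 = 11^11591 mod 23183 = 17310. x_0 ∉ {1, 23182} and s = 1, so 11 is a Miller–Rabin witness and 23183 is composite.
Base 17: x_0 = 17^11591 mod 23183 = 4649. x_0 ∉ {1, 23182} and s = 1, so 17 is a Miller–Rabin witness and 23183 is composite.
Base 10973: x_0 = 10973^11591 mod 23183 = 11648. x_0 ∉ {1, 23182} and s = 1, so 10973 is a Miller–Rabin witness and 23183 is composite.
The smallest witness among the given bases is 5.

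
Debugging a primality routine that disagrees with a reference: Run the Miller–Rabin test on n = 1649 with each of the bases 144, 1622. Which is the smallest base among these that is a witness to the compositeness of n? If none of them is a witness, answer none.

n − 1 = 1648 = 2^4 · 103, so s = 4 and d = 103.
Base 144: x_0 = 144^103 mod 1649 = 355. x_0 is neither 1 nor 1648, so continue squaring. x_1 = 355^2 mod 1649 = 701. x_2 = 701^2 mod 1649 = 1648. x_2 ≡ −1, so 144 is not a witness.
Base 1622: x_0 = 1622^103 mod 1649 = 794. x_0 is neither 1 nor 1648, so continue squaring. x_1 = 794^2 mod 1649 = 518. x_2 = 518^2 mod 1649 = 1186. x_3 = 1186^2 mod 1649 = 1648. x_3 ≡ −1, so 1622 is not a witness.
No listed base is a witness for 1649.

none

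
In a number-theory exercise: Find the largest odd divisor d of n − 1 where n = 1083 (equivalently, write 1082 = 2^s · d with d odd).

Halving: 1082 → 541; 541 is odd.
So 1082 = 2^1 · 541.

541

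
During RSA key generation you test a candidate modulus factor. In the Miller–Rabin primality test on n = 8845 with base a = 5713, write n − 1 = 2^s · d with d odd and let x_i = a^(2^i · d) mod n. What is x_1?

609

n − 1 = 8844 = 2^2 · 2211, so s = 2 and d = 2211.
x_0 = 5713^2211 mod 8845 = 377.
x_1 = 377^2 mod 8845 = 609.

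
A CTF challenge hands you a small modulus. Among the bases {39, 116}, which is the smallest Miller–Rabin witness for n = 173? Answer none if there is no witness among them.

n − 1 = 172 = 2^2 · 43, so s = 2 and d = 43.
Base 39: x_0 = 39^43 mod 173 = 80. x_0 is neither 1 nor 172, so continue squaring. x_1 = 80^2 mod 173 = 172. x_1 ≡ −1, so 39 is not a witness.
Base 116: x_0 = 116^43 mod 173 = 172. x_0 = 172 ≡ −1, so 116 is not a witness.
No listed base is a witness for 173.

none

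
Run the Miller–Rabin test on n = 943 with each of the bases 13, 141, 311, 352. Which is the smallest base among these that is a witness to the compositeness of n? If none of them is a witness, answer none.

13

n − 1 = 942 = 2^1 · 471, so s = 1 and d = 471.
Base 13: x_0 = 13^471 mod 943 = 785. x_0 ∉ {1, 942} and s = 1, so 13 is a Miller–Rabin witness and 943 is composite.
Base 141: x_0 = 141^471 mod 943 = 18. x_0 ∉ {1, 942} and s = 1, so 141 is a Miller–Rabin witness and 943 is composite.
Base 311: x_0 = 311^471 mod 943 = 257. x_0 ∉ {1, 942} and s = 1, so 311 is a Miller–Rabin witness and 943 is composite.
Base 352: x_0 = 352^471 mod 943 = 544. x_0 ∉ {1, 942} and s = 1, so 352 is a Miller–Rabin witness and 943 is composite.
The smallest witness among the given bases is 13.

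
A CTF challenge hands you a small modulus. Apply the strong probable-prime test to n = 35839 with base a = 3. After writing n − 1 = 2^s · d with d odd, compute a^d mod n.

35838

n − 1 = 35838 = 2^1 · 17919, so s = 1 and d = 17919.
3^17919 mod 35839 = 35838.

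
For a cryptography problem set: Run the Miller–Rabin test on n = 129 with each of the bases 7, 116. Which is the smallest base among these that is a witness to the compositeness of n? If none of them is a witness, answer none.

7

n − 1 = 128 = 2^7 · 1, so s = 7 and d = 1.
Base 7: x_0 = 7^1 mod 129 = 7. x_0 is neither 1 nor 128, so continue squaring. x_1 = 7^2 mod 129 = 49. x_2 = 49^2 mod 129 = 79. x_3 = 79^2 mod 129 = 49. x_4 = 49^2 mod 129 = 79. x_5 = 79^2 mod 129 = 49. x_6 = 49^2 mod 129 = 79. Reached i = s−1 = 6 without hitting −1: 7 is a Miller–Rabin witness and 129 is composite.
Base 116: x_0 = 116^1 mod 129 = 116. x_0 is neither 1 nor 128, so continue squaring. x_1 = 116^2 mod 129 = 40. x_2 = 40^2 mod 129 = 52. x_3 = 52^2 mod 129 = 124. x_4 = 124^2 mod 129 = 25. x_5 = 25^2 mod 129 = 109. x_6 = 109^2 mod 129 = 13. Reached i = s−1 = 6 without hitting −1: 116 is a Miller–Rabin witness and 129 is composite.
The smallest witness among the given bases is 7.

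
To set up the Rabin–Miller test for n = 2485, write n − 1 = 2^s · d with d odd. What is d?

621

Halving: 2484 → 1242 → 621; 621 is odd.
So 2484 = 2^2 · 621.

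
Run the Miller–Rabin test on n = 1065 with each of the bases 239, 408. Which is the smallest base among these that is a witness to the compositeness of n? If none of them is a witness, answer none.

n − 1 = 1064 = 2^3 · 133, so s = 3 and d = 133.
Base 239: x_0 = 239^133 mod 1065 = 1064. x_0 = 1064 ≡ −1, so 239 is not a witness.
Base 408: x_0 = 408^133 mod 1065 = 798. x_0 is neither 1 nor 1064, so continue squaring. x_1 = 798^2 mod 1065 = 999. x_2 = 999^2 mod 1065 = 96. Reached i = s−1 = 2 without hitting −1: 408 is a Miller–Rabin witness and 1065 is composite.
The smallest witness among the given bases is 408.

408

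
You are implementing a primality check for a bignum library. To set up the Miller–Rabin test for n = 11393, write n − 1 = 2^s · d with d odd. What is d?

89

Halving: 11392 → 5696 → 2848 → 1424 → 712 → 356 → 178 → 89; 89 is odd.
So 11392 = 2^7 · 89.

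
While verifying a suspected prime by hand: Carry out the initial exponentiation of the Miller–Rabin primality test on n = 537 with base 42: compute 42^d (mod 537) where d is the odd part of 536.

60

n − 1 = 536 = 2^3 · 67, so s = 3 and d = 67.
42^67 mod 537 = 60.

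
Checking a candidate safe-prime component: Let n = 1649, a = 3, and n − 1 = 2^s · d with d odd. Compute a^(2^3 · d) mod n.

1614

n − 1 = 1648 = 2^4 · 103, so s = 4 and d = 103.
x_0 = 3^103 mod 1649 = 538.
x_1 = 538^2 mod 1649 = 869.
x_2 = 869^2 mod 1649 = 1568.
x_3 = 1568^2 mod 1649 = 1614.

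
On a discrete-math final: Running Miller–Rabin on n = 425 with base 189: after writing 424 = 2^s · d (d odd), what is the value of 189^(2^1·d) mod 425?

n − 1 = 424 = 2^3 · 53, so s = 3 and d = 53.
By repeated squaring, 189^53 ≡ 219 (mod 425).
x_0 = 219.
x_1 = 219^2 mod 425 = 361.

361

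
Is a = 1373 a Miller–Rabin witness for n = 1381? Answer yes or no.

no

n − 1 = 1380 = 2^2 · 345, so s = 2 and d = 345.
Repeated squaring mod 1381: 1373^1 ≡ 1373, 1373^2 ≡ 64, 1373^4 ≡ 1334, 1373^8 ≡ 828, 1373^16 ≡ 608, 1373^32 ≡ 937, 1373^64 ≡ 1034, 1373^128 ≡ 262, 1373^256 ≡ 975.
345 = 256 + 64 + 16 + 8 + 1, so 1373^345 ≡ 975·1034·608·828·1373 ≡ 366 (mod 1381).
x_0 = 1373^345 mod 1381 = 366.
x_0 is neither 1 nor 1380, so continue squaring.
x_1 = 366^2 mod 1381 = 1380.
x_1 ≡ −1, so 1373 is not a witness.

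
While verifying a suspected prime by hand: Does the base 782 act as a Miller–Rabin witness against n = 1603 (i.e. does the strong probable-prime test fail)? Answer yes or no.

no

n − 1 = 1602 = 2^1 · 801, so s = 1 and d = 801.
Repeated squaring mod 1603: 782^1 ≡ 782, 782^2 ≡ 781, 782^4 ≡ 821, 782^8 ≡ 781, 782^16 ≡ 821, 782^32 ≡ 781, 782^64 ≡ 821, 782^128 ≡ 781, 782^256 ≡ 821, 782^512 ≡ 781.
801 = 512 + 256 + 32 + 1, so 782^801 ≡ 781·821·781·782 ≡ 1602 (mod 1603).
x_0 = 782^801 mod 1603 = 1602.
x_0 = 1602 ≡ −1, so 782 is not a witness.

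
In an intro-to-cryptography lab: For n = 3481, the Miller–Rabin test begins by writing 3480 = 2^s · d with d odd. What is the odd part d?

Halving: 3480 → 1740 → 870 → 435; 435 is odd.
So 3480 = 2^3 · 435.

435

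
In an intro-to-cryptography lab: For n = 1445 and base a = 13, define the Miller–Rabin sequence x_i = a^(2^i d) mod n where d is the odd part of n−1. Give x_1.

n − 1 = 1444 = 2^2 · 361, so s = 2 and d = 361.
By repeated squaring, 13^361 ≡ 1033 (mod 1445).
x_0 = 1033.
x_1 = 1033^2 mod 1445 = 679.

679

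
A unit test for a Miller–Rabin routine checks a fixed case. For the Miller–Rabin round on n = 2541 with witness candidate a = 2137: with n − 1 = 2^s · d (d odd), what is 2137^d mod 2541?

n − 1 = 2540 = 2^2 · 635, so s = 2 and d = 635.
By repeated squaring, 2137^635 ≡ 529 (mod 2541).

529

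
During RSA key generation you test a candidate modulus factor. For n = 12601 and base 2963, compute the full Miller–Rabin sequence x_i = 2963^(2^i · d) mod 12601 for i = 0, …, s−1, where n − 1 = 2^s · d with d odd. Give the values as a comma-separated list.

9567, 6426, 12600

n − 1 = 12600 = 2^3 · 1575, so s = 3 and d = 1575.
x_0 = 2963^1575 mod 12601 = 9567.
x_1 = 9567^2 mod 12601 = 6426.
x_2 = 6426^2 mod 12601 = 12600.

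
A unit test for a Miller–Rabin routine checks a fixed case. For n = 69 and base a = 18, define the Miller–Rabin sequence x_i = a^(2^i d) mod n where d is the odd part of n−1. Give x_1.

18

n − 1 = 68 = 2^2 · 17, so s = 2 and d = 17.
x_0 = 18^17 mod 69 = 54.
x_1 = 54^2 mod 69 = 18.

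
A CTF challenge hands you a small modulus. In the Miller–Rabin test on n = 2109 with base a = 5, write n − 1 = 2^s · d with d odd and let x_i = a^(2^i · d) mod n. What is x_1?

955

n − 1 = 2108 = 2^2 · 527, so s = 2 and d = 527.
x_0 = 5^527 mod 2109 = 1130.
x_1 = 1130^2 mod 2109 = 955.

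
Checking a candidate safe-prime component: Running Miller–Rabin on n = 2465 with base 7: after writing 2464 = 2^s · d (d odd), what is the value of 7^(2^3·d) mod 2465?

1886

n − 1 = 2464 = 2^5 · 77, so s = 5 and d = 77.
x_0 = 7^77 mod 2465 = 2437.
x_1 = 2437^2 mod 2465 = 784.
x_2 = 784^2 mod 2465 = 871.
x_3 = 871^2 mod 2465 = 1886.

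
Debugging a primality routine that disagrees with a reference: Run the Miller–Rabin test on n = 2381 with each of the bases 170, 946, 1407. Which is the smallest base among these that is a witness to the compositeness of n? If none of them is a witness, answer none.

none

n − 1 = 2380 = 2^2 · 595, so s = 2 and d = 595.
Base 170: x_0 = 170^595 mod 2381 = 69. x_0 is neither 1 nor 2380, so continue squaring. x_1 = 69^2 mod 2381 = 2380. x_1 ≡ −1, so 170 is not a witness.
Base 946: x_0 = 946^595 mod 2381 = 2312. x_0 is neither 1 nor 2380, so continue squaring. x_1 = 2312^2 mod 2381 = 2380. x_1 ≡ −1, so 946 is not a witness.
Base 1407: x_0 = 1407^595 mod 2381 = 2312. x_0 is neither 1 nor 2380, so continue squaring. x_1 = 2312^2 mod 2381 = 2380. x_1 ≡ −1, so 1407 is not a witness.
No listed base is a witness for 2381.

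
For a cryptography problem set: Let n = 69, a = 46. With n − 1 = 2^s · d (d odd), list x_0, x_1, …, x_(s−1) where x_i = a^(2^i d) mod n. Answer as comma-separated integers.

46, 46

n − 1 = 68 = 2^2 · 17, so s = 2 and d = 17.
x_0 = 46^17 mod 69 = 46.
x_1 = 46^2 mod 69 = 46.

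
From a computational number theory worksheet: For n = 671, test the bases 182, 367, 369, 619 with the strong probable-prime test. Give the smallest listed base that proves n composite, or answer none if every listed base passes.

none

n − 1 = 670 = 2^1 · 335, so s = 1 and d = 335.
Base 182: x_0 = 182^335 mod 671 = 670. x_0 = 670 ≡ −1, so 182 is not a witness.
Base 367: x_0 = 367^335 mod 671 = 1. x_0 = 1, so 367 is not a witness.
Base 369: x_0 = 369^335 mod 671 = 670. x_0 = 670 ≡ −1, so 369 is not a witness.
Base 619: x_0 = 619^335 mod 671 = 1. x_0 = 1, so 619 is not a witness.
No listed base is a witness for 671.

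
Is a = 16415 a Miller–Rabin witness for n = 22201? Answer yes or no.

no

n − 1 = 22200 = 2^3 · 2775, so s = 3 and d = 2775.
x_0 = 16415^2775 mod 22201 = 1.
x_0 = 1, so 16415 is not a witness.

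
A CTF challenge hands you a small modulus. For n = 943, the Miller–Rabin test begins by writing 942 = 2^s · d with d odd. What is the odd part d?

471

Halving: 942 → 471; 471 is odd.
So 942 = 2^1 · 471.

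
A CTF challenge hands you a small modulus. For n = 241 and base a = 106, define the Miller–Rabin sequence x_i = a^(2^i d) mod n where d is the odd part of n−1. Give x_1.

n − 1 = 240 = 2^4 · 15, so s = 4 and d = 15.
x_0 = 106^15 mod 241 = 177.
x_1 = 177^2 mod 241 = 240.

240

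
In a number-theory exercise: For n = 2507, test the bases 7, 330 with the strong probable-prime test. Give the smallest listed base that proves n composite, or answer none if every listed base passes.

7

n − 1 = 2506 = 2^1 · 1253, so s = 1 and d = 1253.
Base 7: x_0 = 7^1253 mod 2507 = 907. x_0 ∉ {1, 2506} and s = 1, so 7 is a Miller–Rabin witness and 2507 is composite.
Base 330: x_0 = 330^1253 mod 2507 = 785. x_0 ∉ {1, 2506} and s = 1, so 330 is a Miller–Rabin witness and 2507 is composite.
The smallest witness among the given bases is 7.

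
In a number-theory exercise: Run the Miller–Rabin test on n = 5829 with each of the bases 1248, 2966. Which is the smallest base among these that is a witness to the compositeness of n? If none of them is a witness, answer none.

1248

n − 1 = 5828 = 2^2 · 1457, so s = 2 and d = 1457.
Base 1248: x_0 = 1248^1457 mod 5829 = 2640. x_0 is neither 1 nor 5828, so continue squaring. x_1 = 2640^2 mod 5829 = 3945. Reached i = s−1 = 1 without hitting −1: 1248 is a Miller–Rabin witness and 5829 is composite.
Base 2966: x_0 = 2966^1457 mod 5829 = 704. x_0 is neither 1 nor 5828, so continue squaring. x_1 = 704^2 mod 5829 = 151. Reached i = s−1 = 1 without hitting −1: 2966 is a Miller–Rabin witness and 5829 is composite.
The smallest witness among the given bases is 1248.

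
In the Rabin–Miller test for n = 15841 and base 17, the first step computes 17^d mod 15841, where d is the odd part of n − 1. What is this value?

10198

n − 1 = 15840 = 2^5 · 495, so s = 5 and d = 495.
17^495 mod 15841 = 10198.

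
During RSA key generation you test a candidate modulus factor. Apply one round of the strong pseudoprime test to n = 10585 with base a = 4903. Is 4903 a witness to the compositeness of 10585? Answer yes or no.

no

n − 1 = 10584 = 2^3 · 1323, so s = 3 and d = 1323.
Repeated squaring mod 10585: 4903^1 ≡ 4903, 4903^2 ≡ 874, 4903^4 ≡ 1756, 4903^8 ≡ 3301, 4903^16 ≡ 4636, 4903^32 ≡ 4946, 4903^64 ≡ 981, 4903^128 ≡ 9711, 4903^256 ≡ 1756, 4903^512 ≡ 3301, 4903^1024 ≡ 4636.
1323 = 1024 + 256 + 32 + 8 + 2 + 1, so 4903^1323 ≡ 4636·1756·4946·3301·874·4903 ≡ 8422 (mod 10585).
x_0 = 4903^1323 mod 10585 = 8422.
x_0 is neither 1 nor 10584, so continue squaring.
x_1 = 8422^2 mod 10585 = 10584.
x_1 ≡ −1, so 4903 is not a witness.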